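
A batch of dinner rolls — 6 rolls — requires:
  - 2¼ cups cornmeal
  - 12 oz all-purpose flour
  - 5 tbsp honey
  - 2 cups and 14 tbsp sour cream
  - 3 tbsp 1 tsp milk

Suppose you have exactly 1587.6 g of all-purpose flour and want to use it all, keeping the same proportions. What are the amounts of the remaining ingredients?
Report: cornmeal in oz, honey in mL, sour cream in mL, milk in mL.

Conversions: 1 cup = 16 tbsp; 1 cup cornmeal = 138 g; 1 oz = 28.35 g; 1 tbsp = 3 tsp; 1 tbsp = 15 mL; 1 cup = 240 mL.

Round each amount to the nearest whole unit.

The original recipe has 340.2 g of all-purpose flour, so the scaling factor is 1587.6 ÷ 340.2 = 14/3.
cornmeal: 2.25 cup × 14/3 × 138 g/cup ÷ 28.35 g/oz ≈ 51 oz
honey: 5 tbsp × 14/3 × 15 mL/tbsp = 350 mL
sour cream: (2 cup + 14 tbsp = 2.875 cup) × 14/3 × 240 mL/cup = 3220 mL
milk: (3 tbsp + 1 tsp = 10/3 tbsp) × 14/3 × 15 mL/tbsp ≈ 233 mL

cornmeal: 51 oz; honey: 350 mL; sour cream: 3220 mL; milk: 233 mL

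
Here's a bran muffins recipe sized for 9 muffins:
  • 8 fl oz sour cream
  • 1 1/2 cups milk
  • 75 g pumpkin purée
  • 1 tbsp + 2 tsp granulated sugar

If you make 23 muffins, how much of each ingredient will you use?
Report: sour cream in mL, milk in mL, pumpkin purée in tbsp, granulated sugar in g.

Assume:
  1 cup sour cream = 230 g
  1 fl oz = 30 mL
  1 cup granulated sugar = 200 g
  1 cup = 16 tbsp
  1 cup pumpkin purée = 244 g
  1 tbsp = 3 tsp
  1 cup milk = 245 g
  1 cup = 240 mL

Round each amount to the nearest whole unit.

sour cream: 613 mL; milk: 920 mL; pumpkin purée: 13 tbsp; granulated sugar: 53 g

Scaling factor: 23/9.
sour cream: 8 fl oz × 23/9 × 30 mL/fl oz ≈ 613 mL
milk: 1.5 cup × 23/9 × 240 mL/cup = 920 mL
pumpkin purée: 75 g × 23/9 ÷ 244 g/cup × 16 tbsp/cup ≈ 13 tbsp
granulated sugar: (1 tbsp + 2 tsp = 5/3 tbsp) × 23/9 ÷ 16 tbsp/cup × 200 g/cup ≈ 53 g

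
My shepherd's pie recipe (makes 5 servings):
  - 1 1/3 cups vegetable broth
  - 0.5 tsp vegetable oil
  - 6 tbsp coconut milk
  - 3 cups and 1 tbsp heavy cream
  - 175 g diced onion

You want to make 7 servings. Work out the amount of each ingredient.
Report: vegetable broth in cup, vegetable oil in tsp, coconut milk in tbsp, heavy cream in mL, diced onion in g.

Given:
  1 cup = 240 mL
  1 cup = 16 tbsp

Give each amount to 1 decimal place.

Scaling factor: 7/5 = 1.4.
vegetable broth: 4/3 cup × 7/5 ≈ 1.9 cup
vegetable oil: 0.5 tsp × 7/5 = 0.7 tsp
coconut milk: 6 tbsp × 7/5 = 8.4 tbsp
heavy cream: (3 cup + 1 tbsp = 3.0625 cup) × 7/5 × 240 mL/cup = 1029.0 mL
diced onion: 175 g × 7/5 = 245.0 g

vegetable broth: 1.9 cup; vegetable oil: 0.7 tsp; coconut milk: 8.4 tbsp; heavy cream: 1029.0 mL; diced onion: 245.0 g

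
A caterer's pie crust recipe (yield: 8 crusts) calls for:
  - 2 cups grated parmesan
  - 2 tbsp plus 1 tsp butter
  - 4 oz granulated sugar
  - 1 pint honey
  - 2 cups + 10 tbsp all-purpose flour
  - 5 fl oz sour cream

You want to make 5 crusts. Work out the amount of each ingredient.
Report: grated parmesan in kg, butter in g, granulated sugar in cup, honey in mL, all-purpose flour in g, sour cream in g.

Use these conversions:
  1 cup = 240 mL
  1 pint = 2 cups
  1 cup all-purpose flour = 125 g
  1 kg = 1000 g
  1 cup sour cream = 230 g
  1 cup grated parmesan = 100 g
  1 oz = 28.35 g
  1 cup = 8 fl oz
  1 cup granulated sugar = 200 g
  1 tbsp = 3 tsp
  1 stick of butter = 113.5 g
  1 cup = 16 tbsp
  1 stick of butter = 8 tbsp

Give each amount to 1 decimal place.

Scaling factor: 5/8 = 0.625.
grated parmesan: 2 cup × 5/8 × 100 g/cup ÷ 1000 g/kg ≈ 0.1 kg
butter: (2 tbsp + 1 tsp = 7/3 tbsp) × 5/8 ÷ 8 tbsp/stick × 113.5 g/stick ≈ 20.7 g
granulated sugar: 4 oz × 5/8 × 28.35 g/oz ÷ 200 g/cup ≈ 0.4 cup
honey: 1 pint × 5/8 × 2 cup/pint × 240 mL/cup = 300.0 mL
all-purpose flour: (2 cup + 10 tbsp = 2.625 cup) × 5/8 × 125 g/cup ≈ 205.1 g
sour cream: 5 fl oz × 5/8 ÷ 8 fl oz/cup × 230 g/cup ≈ 89.8 g

grated parmesan: 0.1 kg; butter: 20.7 g; granulated sugar: 0.4 cup; honey: 300.0 mL; all-purpose flour: 205.1 g; sour cream: 89.8 g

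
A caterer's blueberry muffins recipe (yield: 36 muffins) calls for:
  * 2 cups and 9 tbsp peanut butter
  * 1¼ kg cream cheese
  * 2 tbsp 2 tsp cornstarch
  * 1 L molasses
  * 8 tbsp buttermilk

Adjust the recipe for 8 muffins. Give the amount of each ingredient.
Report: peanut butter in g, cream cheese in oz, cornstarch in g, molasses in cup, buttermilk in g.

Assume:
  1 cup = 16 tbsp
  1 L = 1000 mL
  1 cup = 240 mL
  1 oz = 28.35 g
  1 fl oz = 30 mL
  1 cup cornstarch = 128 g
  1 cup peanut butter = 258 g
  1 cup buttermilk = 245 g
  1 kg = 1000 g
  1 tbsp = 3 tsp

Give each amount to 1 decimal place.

Scaling factor: 8/36 = 2/9.
peanut butter: (2 cup + 9 tbsp = 2.5625 cup) × 2/9 × 258 g/cup ≈ 146.9 g
cream cheese: 1.25 kg × 2/9 × 1000 g/kg ÷ 28.35 g/oz ≈ 9.8 oz
cornstarch: (2 tbsp + 2 tsp = 8/3 tbsp) × 2/9 ÷ 16 tbsp/cup × 128 g/cup ≈ 4.7 g
molasses: 1 L × 2/9 × 1000 mL/L ÷ 240 mL/cup ≈ 0.9 cup
buttermilk: 8 tbsp × 2/9 ÷ 16 tbsp/cup × 245 g/cup ≈ 27.2 g

peanut butter: 146.9 g; cream cheese: 9.8 oz; cornstarch: 4.7 g; molasses: 0.9 cup; buttermilk: 27.2 g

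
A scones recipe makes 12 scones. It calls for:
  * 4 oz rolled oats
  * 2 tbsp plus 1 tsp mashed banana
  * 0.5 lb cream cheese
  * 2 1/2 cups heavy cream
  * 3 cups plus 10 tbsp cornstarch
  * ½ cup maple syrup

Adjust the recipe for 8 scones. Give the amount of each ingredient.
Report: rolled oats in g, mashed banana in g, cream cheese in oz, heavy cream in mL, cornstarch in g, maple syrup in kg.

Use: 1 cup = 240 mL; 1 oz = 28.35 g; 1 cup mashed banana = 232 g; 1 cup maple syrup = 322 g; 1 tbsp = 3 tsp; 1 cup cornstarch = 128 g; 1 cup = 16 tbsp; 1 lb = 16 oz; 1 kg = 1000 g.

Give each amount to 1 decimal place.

Scaling factor: 8/12 = 2/3.
rolled oats: 4 oz × 2/3 × 28.35 g/oz = 75.6 g
mashed banana: (2 tbsp + 1 tsp = 7/3 tbsp) × 2/3 ÷ 16 tbsp/cup × 232 g/cup ≈ 22.6 g
cream cheese: 0.5 lb × 2/3 × 16 oz/lb ≈ 5.3 oz
heavy cream: 2.5 cup × 2/3 × 240 mL/cup = 400.0 mL
cornstarch: (3 cup + 10 tbsp = 3.625 cup) × 2/3 × 128 g/cup ≈ 309.3 g
maple syrup: 0.5 cup × 2/3 × 322 g/cup ÷ 1000 g/kg ≈ 0.1 kg

rolled oats: 75.6 g; mashed banana: 22.6 g; cream cheese: 5.3 oz; heavy cream: 400.0 mL; cornstarch: 309.3 g; maple syrup: 0.1 kg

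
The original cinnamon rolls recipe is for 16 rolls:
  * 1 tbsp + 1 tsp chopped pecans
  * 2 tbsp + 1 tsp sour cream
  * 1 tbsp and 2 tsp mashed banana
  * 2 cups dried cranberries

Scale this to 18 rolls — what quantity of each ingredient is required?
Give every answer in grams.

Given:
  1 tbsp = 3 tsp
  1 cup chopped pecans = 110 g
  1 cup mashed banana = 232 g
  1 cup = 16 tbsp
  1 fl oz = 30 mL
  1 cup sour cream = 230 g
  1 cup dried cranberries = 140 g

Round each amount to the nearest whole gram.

Scaling factor: 18/16 = 9/8 = 1.125.
chopped pecans: (1 tbsp + 1 tsp = 4/3 tbsp) × 9/8 ÷ 16 tbsp/cup × 110 g/cup ≈ 10 g
sour cream: (2 tbsp + 1 tsp = 7/3 tbsp) × 9/8 ÷ 16 tbsp/cup × 230 g/cup ≈ 38 g
mashed banana: (1 tbsp + 2 tsp = 5/3 tbsp) × 9/8 ÷ 16 tbsp/cup × 232 g/cup ≈ 27 g
dried cranberries: 2 cup × 9/8 × 140 g/cup = 315 g

chopped pecans: 10 g; sour cream: 38 g; mashed banana: 27 g; dried cranberries: 315 g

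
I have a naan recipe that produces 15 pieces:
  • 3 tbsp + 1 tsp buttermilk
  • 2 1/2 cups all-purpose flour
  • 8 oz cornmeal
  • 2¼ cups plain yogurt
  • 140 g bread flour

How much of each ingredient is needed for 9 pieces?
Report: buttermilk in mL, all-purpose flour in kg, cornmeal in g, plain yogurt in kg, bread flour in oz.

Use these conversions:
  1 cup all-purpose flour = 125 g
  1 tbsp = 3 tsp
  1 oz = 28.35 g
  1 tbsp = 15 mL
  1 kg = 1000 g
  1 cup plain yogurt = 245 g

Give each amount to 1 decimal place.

buttermilk: 30.0 mL; all-purpose flour: 0.2 kg; cornmeal: 136.1 g; plain yogurt: 0.3 kg; bread flour: 3.0 oz

Scaling factor: 9/15 = 3/5 = 0.6.
buttermilk: (3 tbsp + 1 tsp = 10/3 tbsp) × 3/5 × 15 mL/tbsp = 30.0 mL
all-purpose flour: 2.5 cup × 3/5 × 125 g/cup ÷ 1000 g/kg ≈ 0.2 kg
cornmeal: 8 oz × 3/5 × 28.35 g/oz ≈ 136.1 g
plain yogurt: 2.25 cup × 3/5 × 245 g/cup ÷ 1000 g/kg ≈ 0.3 kg
bread flour: 140 g × 3/5 ÷ 28.35 g/oz ≈ 3.0 oz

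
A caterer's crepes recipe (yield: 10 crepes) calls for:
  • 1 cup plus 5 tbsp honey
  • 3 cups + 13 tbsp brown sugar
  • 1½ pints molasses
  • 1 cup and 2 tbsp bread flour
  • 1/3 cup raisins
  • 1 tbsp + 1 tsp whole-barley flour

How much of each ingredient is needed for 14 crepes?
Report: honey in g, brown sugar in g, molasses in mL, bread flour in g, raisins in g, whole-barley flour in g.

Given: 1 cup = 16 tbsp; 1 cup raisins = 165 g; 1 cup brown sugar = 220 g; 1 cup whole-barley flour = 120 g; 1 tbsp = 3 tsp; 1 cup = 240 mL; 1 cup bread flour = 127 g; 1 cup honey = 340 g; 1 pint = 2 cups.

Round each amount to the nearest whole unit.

honey: 625 g; brown sugar: 1174 g; molasses: 1008 mL; bread flour: 200 g; raisins: 77 g; whole-barley flour: 14 g

Scaling factor: 14/10 = 7/5 = 1.4.
honey: (1 cup + 5 tbsp = 1.3125 cup) × 7/5 × 340 g/cup ≈ 625 g
brown sugar: (3 cup + 13 tbsp = 3.8125 cup) × 7/5 × 220 g/cup ≈ 1174 g
molasses: 1.5 pint × 7/5 × 2 cup/pint × 240 mL/cup = 1008 mL
bread flour: (1 cup + 2 tbsp = 1.125 cup) × 7/5 × 127 g/cup ≈ 200 g
raisins: 1/3 cup × 7/5 × 165 g/cup = 77 g
whole-barley flour: (1 tbsp + 1 tsp = 4/3 tbsp) × 7/5 ÷ 16 tbsp/cup × 120 g/cup = 14 g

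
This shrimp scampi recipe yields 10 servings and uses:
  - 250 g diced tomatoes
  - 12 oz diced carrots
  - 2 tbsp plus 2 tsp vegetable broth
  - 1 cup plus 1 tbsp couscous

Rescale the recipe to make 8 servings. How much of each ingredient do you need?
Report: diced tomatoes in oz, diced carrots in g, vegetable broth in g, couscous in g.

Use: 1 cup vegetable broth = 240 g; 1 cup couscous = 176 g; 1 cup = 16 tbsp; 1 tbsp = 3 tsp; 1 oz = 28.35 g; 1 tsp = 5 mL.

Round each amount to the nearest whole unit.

diced tomatoes: 7 oz; diced carrots: 272 g; vegetable broth: 32 g; couscous: 150 g

Scaling factor: 8/10 = 4/5 = 0.8.
diced tomatoes: 250 g × 4/5 ÷ 28.35 g/oz ≈ 7 oz
diced carrots: 12 oz × 4/5 × 28.35 g/oz ≈ 272 g
vegetable broth: (2 tbsp + 2 tsp = 8/3 tbsp) × 4/5 ÷ 16 tbsp/cup × 240 g/cup = 32 g
couscous: (1 cup + 1 tbsp = 1.0625 cup) × 4/5 × 176 g/cup ≈ 150 g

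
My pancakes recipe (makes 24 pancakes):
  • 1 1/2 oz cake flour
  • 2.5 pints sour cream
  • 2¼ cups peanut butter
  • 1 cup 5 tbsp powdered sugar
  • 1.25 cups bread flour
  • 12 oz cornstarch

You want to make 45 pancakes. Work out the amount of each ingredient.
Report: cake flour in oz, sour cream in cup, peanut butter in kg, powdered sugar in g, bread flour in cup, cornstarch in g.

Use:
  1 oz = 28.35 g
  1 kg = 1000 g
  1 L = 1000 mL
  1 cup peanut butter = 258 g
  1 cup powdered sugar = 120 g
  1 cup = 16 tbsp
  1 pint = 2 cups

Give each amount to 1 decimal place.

Scaling factor: 45/24 = 15/8 = 1.875.
cake flour: 1.5 oz × 15/8 ≈ 2.8 oz
sour cream: 2.5 pint × 15/8 × 2 cup/pint ≈ 9.4 cup
peanut butter: 2.25 cup × 15/8 × 258 g/cup ÷ 1000 g/kg ≈ 1.1 kg
powdered sugar: (1 cup + 5 tbsp = 1.3125 cup) × 15/8 × 120 g/cup ≈ 295.3 g
bread flour: 1.25 cup × 15/8 ≈ 2.3 cup
cornstarch: 12 oz × 15/8 × 28.35 g/oz ≈ 637.9 g

cake flour: 2.8 oz; sour cream: 9.4 cup; peanut butter: 1.1 kg; powdered sugar: 295.3 g; bread flour: 2.3 cup; cornstarch: 637.9 g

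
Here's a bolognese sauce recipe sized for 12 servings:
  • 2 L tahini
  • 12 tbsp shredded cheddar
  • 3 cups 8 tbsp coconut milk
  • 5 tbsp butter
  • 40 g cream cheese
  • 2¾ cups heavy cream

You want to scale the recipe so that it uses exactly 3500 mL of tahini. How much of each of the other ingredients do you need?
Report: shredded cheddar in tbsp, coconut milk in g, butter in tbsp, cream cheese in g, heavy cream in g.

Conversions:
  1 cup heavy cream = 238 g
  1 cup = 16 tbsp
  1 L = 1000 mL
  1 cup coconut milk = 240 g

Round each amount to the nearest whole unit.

shredded cheddar: 21 tbsp; coconut milk: 1470 g; butter: 9 tbsp; cream cheese: 70 g; heavy cream: 1145 g

The original recipe has 2000 mL of tahini, so the scaling factor is 3500 ÷ 2000 = 7/4 = 1.75.
shredded cheddar: 12 tbsp × 7/4 = 21 tbsp
coconut milk: (3 cup + 8 tbsp = 3.5 cup) × 7/4 × 240 g/cup = 1470 g
butter: 5 tbsp × 7/4 ≈ 9 tbsp
cream cheese: 40 g × 7/4 = 70 g
heavy cream: 2.75 cup × 7/4 × 238 g/cup ≈ 1145 g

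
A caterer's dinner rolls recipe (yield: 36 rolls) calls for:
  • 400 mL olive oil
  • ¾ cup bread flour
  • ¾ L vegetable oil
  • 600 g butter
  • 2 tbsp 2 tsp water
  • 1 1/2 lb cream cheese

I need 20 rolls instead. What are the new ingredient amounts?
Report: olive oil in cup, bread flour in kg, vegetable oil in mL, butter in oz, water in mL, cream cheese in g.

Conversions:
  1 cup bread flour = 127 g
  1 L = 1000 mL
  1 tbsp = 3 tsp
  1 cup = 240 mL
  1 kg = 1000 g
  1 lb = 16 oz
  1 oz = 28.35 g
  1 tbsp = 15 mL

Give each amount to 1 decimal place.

Scaling factor: 20/36 = 5/9.
olive oil: 400 mL × 5/9 ÷ 240 mL/cup ≈ 0.9 cup
bread flour: 0.75 cup × 5/9 × 127 g/cup ÷ 1000 g/kg ≈ 0.1 kg
vegetable oil: 0.75 L × 5/9 × 1000 mL/L ≈ 416.7 mL
butter: 600 g × 5/9 ÷ 28.35 g/oz ≈ 11.8 oz
water: (2 tbsp + 2 tsp = 8/3 tbsp) × 5/9 × 15 mL/tbsp ≈ 22.2 mL
cream cheese: 1.5 lb × 5/9 × 16 oz/lb × 28.35 g/oz = 378.0 g

olive oil: 0.9 cup; bread flour: 0.1 kg; vegetable oil: 416.7 mL; butter: 11.8 oz; water: 22.2 mL; cream cheese: 378.0 g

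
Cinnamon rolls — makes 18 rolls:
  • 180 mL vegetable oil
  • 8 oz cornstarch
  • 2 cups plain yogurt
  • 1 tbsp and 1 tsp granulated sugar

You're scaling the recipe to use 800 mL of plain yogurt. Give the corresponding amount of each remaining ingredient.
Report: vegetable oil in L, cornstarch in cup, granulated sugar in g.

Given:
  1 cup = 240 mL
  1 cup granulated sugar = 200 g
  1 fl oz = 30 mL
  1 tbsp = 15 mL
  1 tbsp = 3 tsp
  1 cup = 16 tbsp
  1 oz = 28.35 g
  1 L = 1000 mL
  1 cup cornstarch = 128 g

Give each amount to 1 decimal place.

vegetable oil: 0.3 L; cornstarch: 3.0 cup; granulated sugar: 27.8 g

The original recipe has 480 mL of plain yogurt, so the scaling factor is 800 ÷ 480 = 5/3.
vegetable oil: 180 mL × 5/3 ÷ 1000 mL/L = 0.3 L
cornstarch: 8 oz × 5/3 × 28.35 g/oz ÷ 128 g/cup ≈ 3.0 cup
granulated sugar: (1 tbsp + 1 tsp = 4/3 tbsp) × 5/3 ÷ 16 tbsp/cup × 200 g/cup ≈ 27.8 g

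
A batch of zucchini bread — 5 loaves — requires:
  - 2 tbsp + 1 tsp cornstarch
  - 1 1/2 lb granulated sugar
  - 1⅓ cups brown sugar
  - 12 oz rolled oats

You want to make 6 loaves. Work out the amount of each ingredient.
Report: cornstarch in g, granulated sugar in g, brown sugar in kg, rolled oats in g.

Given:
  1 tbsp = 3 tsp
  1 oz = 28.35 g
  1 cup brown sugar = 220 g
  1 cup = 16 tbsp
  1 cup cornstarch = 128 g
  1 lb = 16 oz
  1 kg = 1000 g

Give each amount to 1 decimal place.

Scaling factor: 6/5 = 1.2.
cornstarch: (2 tbsp + 1 tsp = 7/3 tbsp) × 6/5 ÷ 16 tbsp/cup × 128 g/cup = 22.4 g
granulated sugar: 1.5 lb × 6/5 × 16 oz/lb × 28.35 g/oz ≈ 816.5 g
brown sugar: 4/3 cup × 6/5 × 220 g/cup ÷ 1000 g/kg ≈ 0.4 kg
rolled oats: 12 oz × 6/5 × 28.35 g/oz ≈ 408.2 g

cornstarch: 22.4 g; granulated sugar: 816.5 g; brown sugar: 0.4 kg; rolled oats: 408.2 g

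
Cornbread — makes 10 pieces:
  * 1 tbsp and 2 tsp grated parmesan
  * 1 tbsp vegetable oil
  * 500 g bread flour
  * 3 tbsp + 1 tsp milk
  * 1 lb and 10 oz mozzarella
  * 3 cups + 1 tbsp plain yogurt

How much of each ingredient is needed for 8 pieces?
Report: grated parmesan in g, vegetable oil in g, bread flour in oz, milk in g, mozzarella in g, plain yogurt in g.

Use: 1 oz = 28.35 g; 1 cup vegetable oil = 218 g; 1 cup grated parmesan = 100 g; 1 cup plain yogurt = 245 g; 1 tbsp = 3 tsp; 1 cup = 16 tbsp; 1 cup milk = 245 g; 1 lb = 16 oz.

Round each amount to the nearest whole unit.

grated parmesan: 8 g; vegetable oil: 11 g; bread flour: 14 oz; milk: 41 g; mozzarella: 590 g; plain yogurt: 600 g

Scaling factor: 8/10 = 4/5 = 0.8.
grated parmesan: (1 tbsp + 2 tsp = 5/3 tbsp) × 4/5 ÷ 16 tbsp/cup × 100 g/cup ≈ 8 g
vegetable oil: 1 tbsp × 4/5 ÷ 16 tbsp/cup × 218 g/cup ≈ 11 g
bread flour: 500 g × 4/5 ÷ 28.35 g/oz ≈ 14 oz
milk: (3 tbsp + 1 tsp = 10/3 tbsp) × 4/5 ÷ 16 tbsp/cup × 245 g/cup ≈ 41 g
mozzarella: (1 lb + 10 oz = 1.625 lb) × 4/5 × 16 oz/lb × 28.35 g/oz ≈ 590 g
plain yogurt: (3 cup + 1 tbsp = 3.0625 cup) × 4/5 × 245 g/cup ≈ 600 g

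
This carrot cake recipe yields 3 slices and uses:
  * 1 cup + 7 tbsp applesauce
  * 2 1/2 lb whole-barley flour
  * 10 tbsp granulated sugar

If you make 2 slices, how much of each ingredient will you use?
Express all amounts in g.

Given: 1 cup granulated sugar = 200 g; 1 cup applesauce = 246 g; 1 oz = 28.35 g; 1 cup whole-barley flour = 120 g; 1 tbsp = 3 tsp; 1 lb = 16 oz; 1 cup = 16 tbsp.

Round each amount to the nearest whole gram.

Scaling factor: 2/3.
applesauce: (1 cup + 7 tbsp = 1.4375 cup) × 2/3 × 246 g/cup ≈ 236 g
whole-barley flour: 2.5 lb × 2/3 × 16 oz/lb × 28.35 g/oz = 756 g
granulated sugar: 10 tbsp × 2/3 ÷ 16 tbsp/cup × 200 g/cup ≈ 83 g

applesauce: 236 g; whole-barley flour: 756 g; granulated sugar: 83 g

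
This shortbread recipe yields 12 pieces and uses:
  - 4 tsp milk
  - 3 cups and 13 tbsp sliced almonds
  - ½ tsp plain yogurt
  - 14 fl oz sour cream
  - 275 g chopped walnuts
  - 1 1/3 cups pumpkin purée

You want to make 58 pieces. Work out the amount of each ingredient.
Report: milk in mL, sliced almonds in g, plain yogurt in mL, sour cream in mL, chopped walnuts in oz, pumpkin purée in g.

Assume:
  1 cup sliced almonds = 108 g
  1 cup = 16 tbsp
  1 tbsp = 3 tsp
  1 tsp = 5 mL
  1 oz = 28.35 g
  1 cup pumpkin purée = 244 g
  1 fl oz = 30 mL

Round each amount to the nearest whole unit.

Scaling factor: 58/12 = 29/6.
milk: 4 tsp × 29/6 × 5 mL/tsp ≈ 97 mL
sliced almonds: (3 cup + 13 tbsp = 3.8125 cup) × 29/6 × 108 g/cup ≈ 1990 g
plain yogurt: 0.5 tsp × 29/6 × 5 mL/tsp ≈ 12 mL
sour cream: 14 fl oz × 29/6 × 30 mL/fl oz = 2030 mL
chopped walnuts: 275 g × 29/6 ÷ 28.35 g/oz ≈ 47 oz
pumpkin purée: 4/3 cup × 29/6 × 244 g/cup ≈ 1572 g

milk: 97 mL; sliced almonds: 1990 g; plain yogurt: 12 mL; sour cream: 2030 mL; chopped walnuts: 47 oz; pumpkin purée: 1572 g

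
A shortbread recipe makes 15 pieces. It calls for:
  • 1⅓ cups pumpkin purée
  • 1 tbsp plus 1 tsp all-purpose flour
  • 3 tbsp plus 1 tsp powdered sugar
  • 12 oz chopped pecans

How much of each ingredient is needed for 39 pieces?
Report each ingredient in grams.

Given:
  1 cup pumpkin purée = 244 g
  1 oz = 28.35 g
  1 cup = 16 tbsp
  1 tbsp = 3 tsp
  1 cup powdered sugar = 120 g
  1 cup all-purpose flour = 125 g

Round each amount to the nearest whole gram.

pumpkin purée: 846 g; all-purpose flour: 27 g; powdered sugar: 65 g; chopped pecans: 885 g

Scaling factor: 39/15 = 13/5 = 2.6.
pumpkin purée: 4/3 cup × 13/5 × 244 g/cup ≈ 846 g
all-purpose flour: (1 tbsp + 1 tsp = 4/3 tbsp) × 13/5 ÷ 16 tbsp/cup × 125 g/cup ≈ 27 g
powdered sugar: (3 tbsp + 1 tsp = 10/3 tbsp) × 13/5 ÷ 16 tbsp/cup × 120 g/cup = 65 g
chopped pecans: 12 oz × 13/5 × 28.35 g/oz ≈ 885 g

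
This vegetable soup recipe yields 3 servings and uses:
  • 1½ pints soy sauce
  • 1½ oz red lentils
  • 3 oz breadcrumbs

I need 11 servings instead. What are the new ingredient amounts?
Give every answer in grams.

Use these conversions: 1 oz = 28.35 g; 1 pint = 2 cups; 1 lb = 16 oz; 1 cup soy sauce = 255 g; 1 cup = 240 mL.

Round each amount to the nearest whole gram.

soy sauce: 2805 g; red lentils: 156 g; breadcrumbs: 312 g

Scaling factor: 11/3.
soy sauce: 1.5 pint × 11/3 × 2 cup/pint × 255 g/cup = 2805 g
red lentils: 1.5 oz × 11/3 × 28.35 g/oz ≈ 156 g
breadcrumbs: 3 oz × 11/3 × 28.35 g/oz ≈ 312 g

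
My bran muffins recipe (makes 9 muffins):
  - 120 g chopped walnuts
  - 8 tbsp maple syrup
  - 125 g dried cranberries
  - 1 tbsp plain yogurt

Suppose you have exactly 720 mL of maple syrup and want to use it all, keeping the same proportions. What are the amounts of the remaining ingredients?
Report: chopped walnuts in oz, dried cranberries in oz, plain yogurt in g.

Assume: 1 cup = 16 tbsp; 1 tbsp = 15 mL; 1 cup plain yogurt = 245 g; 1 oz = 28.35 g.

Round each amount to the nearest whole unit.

The original recipe has 120 mL of maple syrup, so the scaling factor is 720 ÷ 120 = 6.
chopped walnuts: 120 g × 6 ÷ 28.35 g/oz ≈ 25 oz
dried cranberries: 125 g × 6 ÷ 28.35 g/oz ≈ 26 oz
plain yogurt: 1 tbsp × 6 ÷ 16 tbsp/cup × 245 g/cup ≈ 92 g

chopped walnuts: 25 oz; dried cranberries: 26 oz; plain yogurt: 92 g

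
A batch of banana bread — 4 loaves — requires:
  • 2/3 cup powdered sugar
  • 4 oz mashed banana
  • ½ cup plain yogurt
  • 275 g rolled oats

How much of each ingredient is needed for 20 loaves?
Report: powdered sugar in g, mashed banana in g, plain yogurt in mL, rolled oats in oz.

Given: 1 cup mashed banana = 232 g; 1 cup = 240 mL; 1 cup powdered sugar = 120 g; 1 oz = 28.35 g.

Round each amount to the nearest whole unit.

Scaling factor: 20/4 = 5.
powdered sugar: 2/3 cup × 5 × 120 g/cup = 400 g
mashed banana: 4 oz × 5 × 28.35 g/oz = 567 g
plain yogurt: 0.5 cup × 5 × 240 mL/cup = 600 mL
rolled oats: 275 g × 5 ÷ 28.35 g/oz ≈ 49 oz

powdered sugar: 400 g; mashed banana: 567 g; plain yogurt: 600 mL; rolled oats: 49 oz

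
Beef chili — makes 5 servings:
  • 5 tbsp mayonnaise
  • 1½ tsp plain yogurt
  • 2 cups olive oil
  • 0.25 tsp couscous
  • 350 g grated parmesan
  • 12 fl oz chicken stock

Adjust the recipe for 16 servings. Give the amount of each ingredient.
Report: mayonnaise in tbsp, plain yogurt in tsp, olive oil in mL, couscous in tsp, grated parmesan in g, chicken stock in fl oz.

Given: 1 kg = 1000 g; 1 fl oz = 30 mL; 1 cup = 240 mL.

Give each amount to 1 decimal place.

mayonnaise: 16.0 tbsp; plain yogurt: 4.8 tsp; olive oil: 1536.0 mL; couscous: 0.8 tsp; grated parmesan: 1120.0 g; chicken stock: 38.4 fl oz

Scaling factor: 16/5 = 3.2.
mayonnaise: 5 tbsp × 16/5 = 16.0 tbsp
plain yogurt: 1.5 tsp × 16/5 = 4.8 tsp
olive oil: 2 cup × 16/5 × 240 mL/cup = 1536.0 mL
couscous: 0.25 tsp × 16/5 = 0.8 tsp
grated parmesan: 350 g × 16/5 = 1120.0 g
chicken stock: 12 fl oz × 16/5 = 38.4 fl oz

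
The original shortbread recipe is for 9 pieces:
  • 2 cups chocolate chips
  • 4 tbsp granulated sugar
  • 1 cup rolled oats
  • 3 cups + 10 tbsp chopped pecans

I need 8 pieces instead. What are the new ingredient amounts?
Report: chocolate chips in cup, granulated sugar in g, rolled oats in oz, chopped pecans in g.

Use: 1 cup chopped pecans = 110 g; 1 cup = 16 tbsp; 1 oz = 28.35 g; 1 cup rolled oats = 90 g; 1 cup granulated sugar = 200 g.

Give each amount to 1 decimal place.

Scaling factor: 8/9.
chocolate chips: 2 cup × 8/9 ≈ 1.8 cup
granulated sugar: 4 tbsp × 8/9 ÷ 16 tbsp/cup × 200 g/cup ≈ 44.4 g
rolled oats: 1 cup × 8/9 × 90 g/cup ÷ 28.35 g/oz ≈ 2.8 oz
chopped pecans: (3 cup + 10 tbsp = 3.625 cup) × 8/9 × 110 g/cup ≈ 354.4 g

chocolate chips: 1.8 cup; granulated sugar: 44.4 g; rolled oats: 2.8 oz; chopped pecans: 354.4 g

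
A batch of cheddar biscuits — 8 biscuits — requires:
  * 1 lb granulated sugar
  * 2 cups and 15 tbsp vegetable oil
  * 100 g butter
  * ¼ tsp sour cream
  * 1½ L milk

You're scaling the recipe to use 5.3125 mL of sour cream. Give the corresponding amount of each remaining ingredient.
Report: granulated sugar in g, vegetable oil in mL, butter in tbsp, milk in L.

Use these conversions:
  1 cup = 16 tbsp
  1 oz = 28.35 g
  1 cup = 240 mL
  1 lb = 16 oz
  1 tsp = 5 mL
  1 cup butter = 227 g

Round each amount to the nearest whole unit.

granulated sugar: 1928 g; vegetable oil: 2996 mL; butter: 30 tbsp; milk: 6 L

The original recipe has 1.25 mL of sour cream, so the scaling factor is 5.3125 ÷ 1.25 = 17/4 = 4.25.
granulated sugar: 1 lb × 17/4 × 16 oz/lb × 28.35 g/oz ≈ 1928 g
vegetable oil: (2 cup + 15 tbsp = 2.9375 cup) × 17/4 × 240 mL/cup ≈ 2996 mL
butter: 100 g × 17/4 ÷ 227 g/cup × 16 tbsp/cup ≈ 30 tbsp
milk: 1.5 L × 17/4 ≈ 6 L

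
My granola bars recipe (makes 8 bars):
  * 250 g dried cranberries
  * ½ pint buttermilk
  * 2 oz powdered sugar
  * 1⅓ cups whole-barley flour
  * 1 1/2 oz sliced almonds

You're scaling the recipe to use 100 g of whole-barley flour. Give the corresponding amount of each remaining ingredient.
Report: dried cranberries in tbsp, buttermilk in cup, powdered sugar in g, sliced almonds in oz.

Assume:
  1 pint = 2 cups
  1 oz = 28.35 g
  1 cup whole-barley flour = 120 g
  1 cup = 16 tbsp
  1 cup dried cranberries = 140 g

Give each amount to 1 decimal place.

The original recipe has 160 g of whole-barley flour, so the scaling factor is 100 ÷ 160 = 5/8 = 0.625.
dried cranberries: 250 g × 5/8 ÷ 140 g/cup × 16 tbsp/cup ≈ 17.9 tbsp
buttermilk: 0.5 pint × 5/8 × 2 cup/pint ≈ 0.6 cup
powdered sugar: 2 oz × 5/8 × 28.35 g/oz ≈ 35.4 g
sliced almonds: 1.5 oz × 5/8 ≈ 0.9 oz

dried cranberries: 17.9 tbsp; buttermilk: 0.6 cup; powdered sugar: 35.4 g; sliced almonds: 0.9 oz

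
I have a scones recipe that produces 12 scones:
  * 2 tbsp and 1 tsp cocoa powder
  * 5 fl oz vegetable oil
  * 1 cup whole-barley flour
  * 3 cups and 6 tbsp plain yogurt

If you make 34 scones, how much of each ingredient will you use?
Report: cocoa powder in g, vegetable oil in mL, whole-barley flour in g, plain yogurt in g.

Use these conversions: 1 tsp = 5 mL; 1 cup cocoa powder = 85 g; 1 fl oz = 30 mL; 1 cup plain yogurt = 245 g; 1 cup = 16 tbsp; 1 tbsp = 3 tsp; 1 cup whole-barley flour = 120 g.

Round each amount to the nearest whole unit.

Scaling factor: 34/12 = 17/6.
cocoa powder: (2 tbsp + 1 tsp = 7/3 tbsp) × 17/6 ÷ 16 tbsp/cup × 85 g/cup ≈ 35 g
vegetable oil: 5 fl oz × 17/6 × 30 mL/fl oz = 425 mL
whole-barley flour: 1 cup × 17/6 × 120 g/cup = 340 g
plain yogurt: (3 cup + 6 tbsp = 3.375 cup) × 17/6 × 245 g/cup ≈ 2343 g

cocoa powder: 35 g; vegetable oil: 425 mL; whole-barley flour: 340 g; plain yogurt: 2343 g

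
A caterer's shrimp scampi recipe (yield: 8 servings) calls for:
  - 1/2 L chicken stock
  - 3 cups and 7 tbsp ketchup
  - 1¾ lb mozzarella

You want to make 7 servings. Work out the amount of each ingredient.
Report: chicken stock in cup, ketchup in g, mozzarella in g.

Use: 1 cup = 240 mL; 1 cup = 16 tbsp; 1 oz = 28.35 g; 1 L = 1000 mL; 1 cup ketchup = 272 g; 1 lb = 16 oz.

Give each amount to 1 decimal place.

Scaling factor: 7/8 = 0.875.
chicken stock: 0.5 L × 7/8 × 1000 mL/L ÷ 240 mL/cup ≈ 1.8 cup
ketchup: (3 cup + 7 tbsp = 3.4375 cup) × 7/8 × 272 g/cup ≈ 818.1 g
mozzarella: 1.75 lb × 7/8 × 16 oz/lb × 28.35 g/oz ≈ 694.6 g

chicken stock: 1.8 cup; ketchup: 818.1 g; mozzarella: 694.6 g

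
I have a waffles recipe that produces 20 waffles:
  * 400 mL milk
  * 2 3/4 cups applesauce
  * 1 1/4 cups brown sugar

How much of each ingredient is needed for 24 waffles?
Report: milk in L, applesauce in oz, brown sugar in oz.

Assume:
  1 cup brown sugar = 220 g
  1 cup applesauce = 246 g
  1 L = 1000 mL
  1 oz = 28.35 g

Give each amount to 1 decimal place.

Scaling factor: 24/20 = 6/5 = 1.2.
milk: 400 mL × 6/5 ÷ 1000 mL/L ≈ 0.5 L
applesauce: 2.75 cup × 6/5 × 246 g/cup ÷ 28.35 g/oz ≈ 28.6 oz
brown sugar: 1.25 cup × 6/5 × 220 g/cup ÷ 28.35 g/oz ≈ 11.6 oz

milk: 0.5 L; applesauce: 28.6 oz; brown sugar: 11.6 oz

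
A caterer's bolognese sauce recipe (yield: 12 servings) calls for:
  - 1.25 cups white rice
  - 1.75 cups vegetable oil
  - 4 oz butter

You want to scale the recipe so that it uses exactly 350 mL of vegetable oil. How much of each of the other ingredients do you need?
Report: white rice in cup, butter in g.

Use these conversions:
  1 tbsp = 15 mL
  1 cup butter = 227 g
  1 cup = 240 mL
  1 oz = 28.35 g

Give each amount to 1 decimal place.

The original recipe has 420 mL of vegetable oil, so the scaling factor is 350 ÷ 420 = 5/6.
white rice: 1.25 cup × 5/6 ≈ 1.0 cup
butter: 4 oz × 5/6 × 28.35 g/oz = 94.5 g

white rice: 1.0 cup; butter: 94.5 g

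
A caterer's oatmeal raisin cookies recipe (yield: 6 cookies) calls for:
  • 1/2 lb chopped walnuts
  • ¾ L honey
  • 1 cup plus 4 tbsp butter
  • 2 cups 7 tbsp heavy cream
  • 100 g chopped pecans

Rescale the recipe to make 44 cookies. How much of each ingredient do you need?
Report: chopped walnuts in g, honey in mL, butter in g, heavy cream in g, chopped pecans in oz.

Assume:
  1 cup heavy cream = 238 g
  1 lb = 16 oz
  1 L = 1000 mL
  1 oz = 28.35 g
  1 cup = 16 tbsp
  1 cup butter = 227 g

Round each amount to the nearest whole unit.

chopped walnuts: 1663 g; honey: 5500 mL; butter: 2081 g; heavy cream: 4254 g; chopped pecans: 26 oz

Scaling factor: 44/6 = 22/3.
chopped walnuts: 0.5 lb × 22/3 × 16 oz/lb × 28.35 g/oz ≈ 1663 g
honey: 0.75 L × 22/3 × 1000 mL/L = 5500 mL
butter: (1 cup + 4 tbsp = 1.25 cup) × 22/3 × 227 g/cup ≈ 2081 g
heavy cream: (2 cup + 7 tbsp = 2.4375 cup) × 22/3 × 238 g/cup ≈ 4254 g
chopped pecans: 100 g × 22/3 ÷ 28.35 g/oz ≈ 26 oz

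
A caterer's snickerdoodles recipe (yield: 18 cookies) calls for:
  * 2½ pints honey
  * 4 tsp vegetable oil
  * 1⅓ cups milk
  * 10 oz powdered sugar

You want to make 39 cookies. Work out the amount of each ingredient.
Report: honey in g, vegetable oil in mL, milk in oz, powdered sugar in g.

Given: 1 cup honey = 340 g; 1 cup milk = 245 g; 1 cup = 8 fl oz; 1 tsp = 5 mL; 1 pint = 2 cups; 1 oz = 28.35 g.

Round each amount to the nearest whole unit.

Scaling factor: 39/18 = 13/6.
honey: 2.5 pint × 13/6 × 2 cup/pint × 340 g/cup ≈ 3683 g
vegetable oil: 4 tsp × 13/6 × 5 mL/tsp ≈ 43 mL
milk: 4/3 cup × 13/6 × 245 g/cup ÷ 28.35 g/oz ≈ 25 oz
powdered sugar: 10 oz × 13/6 × 28.35 g/oz ≈ 614 g

honey: 3683 g; vegetable oil: 43 mL; milk: 25 oz; powdered sugar: 614 g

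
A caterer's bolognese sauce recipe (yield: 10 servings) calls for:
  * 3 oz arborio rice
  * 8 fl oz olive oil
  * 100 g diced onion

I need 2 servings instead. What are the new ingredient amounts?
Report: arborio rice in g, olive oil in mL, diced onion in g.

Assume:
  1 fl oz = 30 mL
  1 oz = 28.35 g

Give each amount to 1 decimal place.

Scaling factor: 2/10 = 1/5 = 0.2.
arborio rice: 3 oz × 1/5 × 28.35 g/oz ≈ 17.0 g
olive oil: 8 fl oz × 1/5 × 30 mL/fl oz = 48.0 mL
diced onion: 100 g × 1/5 = 20.0 g

arborio rice: 17.0 g; olive oil: 48.0 mL; diced onion: 20.0 g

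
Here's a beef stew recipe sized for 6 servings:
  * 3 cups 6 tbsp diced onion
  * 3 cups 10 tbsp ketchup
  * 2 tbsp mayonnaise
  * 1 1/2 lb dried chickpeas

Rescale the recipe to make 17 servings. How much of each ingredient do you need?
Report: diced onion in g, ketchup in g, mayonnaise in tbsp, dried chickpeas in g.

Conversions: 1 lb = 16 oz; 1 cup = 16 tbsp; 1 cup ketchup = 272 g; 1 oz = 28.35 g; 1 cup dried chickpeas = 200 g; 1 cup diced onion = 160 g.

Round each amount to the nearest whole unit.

Scaling factor: 17/6.
diced onion: (3 cup + 6 tbsp = 3.375 cup) × 17/6 × 160 g/cup = 1530 g
ketchup: (3 cup + 10 tbsp = 3.625 cup) × 17/6 × 272 g/cup ≈ 2794 g
mayonnaise: 2 tbsp × 17/6 ≈ 6 tbsp
dried chickpeas: 1.5 lb × 17/6 × 16 oz/lb × 28.35 g/oz ≈ 1928 g

diced onion: 1530 g; ketchup: 2794 g; mayonnaise: 6 tbsp; dried chickpeas: 1928 g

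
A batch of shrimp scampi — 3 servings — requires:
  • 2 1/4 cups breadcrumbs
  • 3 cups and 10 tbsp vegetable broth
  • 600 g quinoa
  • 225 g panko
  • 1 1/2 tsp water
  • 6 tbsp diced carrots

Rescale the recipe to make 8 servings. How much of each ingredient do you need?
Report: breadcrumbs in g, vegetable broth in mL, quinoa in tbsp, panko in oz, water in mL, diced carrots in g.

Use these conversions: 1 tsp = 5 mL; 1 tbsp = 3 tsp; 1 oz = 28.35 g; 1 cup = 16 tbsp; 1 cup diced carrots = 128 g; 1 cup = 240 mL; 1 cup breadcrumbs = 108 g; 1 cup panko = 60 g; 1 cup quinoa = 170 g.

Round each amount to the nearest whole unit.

breadcrumbs: 648 g; vegetable broth: 2320 mL; quinoa: 151 tbsp; panko: 21 oz; water: 20 mL; diced carrots: 128 g

Scaling factor: 8/3.
breadcrumbs: 2.25 cup × 8/3 × 108 g/cup = 648 g
vegetable broth: (3 cup + 10 tbsp = 3.625 cup) × 8/3 × 240 mL/cup = 2320 mL
quinoa: 600 g × 8/3 ÷ 170 g/cup × 16 tbsp/cup ≈ 151 tbsp
panko: 225 g × 8/3 ÷ 28.35 g/oz ≈ 21 oz
water: 1.5 tsp × 8/3 × 5 mL/tsp = 20 mL
diced carrots: 6 tbsp × 8/3 ÷ 16 tbsp/cup × 128 g/cup = 128 g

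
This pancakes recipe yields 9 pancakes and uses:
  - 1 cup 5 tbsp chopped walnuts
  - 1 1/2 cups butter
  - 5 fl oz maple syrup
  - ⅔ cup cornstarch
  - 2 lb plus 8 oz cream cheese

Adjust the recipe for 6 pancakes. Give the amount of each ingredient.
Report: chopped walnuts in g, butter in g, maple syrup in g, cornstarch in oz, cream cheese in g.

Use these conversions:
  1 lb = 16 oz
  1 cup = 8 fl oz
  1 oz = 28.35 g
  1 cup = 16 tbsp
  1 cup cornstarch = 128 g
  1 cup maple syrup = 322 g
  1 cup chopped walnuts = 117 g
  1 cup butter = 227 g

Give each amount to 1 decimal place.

chopped walnuts: 102.4 g; butter: 227.0 g; maple syrup: 134.2 g; cornstarch: 2.0 oz; cream cheese: 756.0 g

Scaling factor: 6/9 = 2/3.
chopped walnuts: (1 cup + 5 tbsp = 1.3125 cup) × 2/3 × 117 g/cup ≈ 102.4 g
butter: 1.5 cup × 2/3 × 227 g/cup = 227.0 g
maple syrup: 5 fl oz × 2/3 ÷ 8 fl oz/cup × 322 g/cup ≈ 134.2 g
cornstarch: 2/3 cup × 2/3 × 128 g/cup ÷ 28.35 g/oz ≈ 2.0 oz
cream cheese: (2 lb + 8 oz = 2.5 lb) × 2/3 × 16 oz/lb × 28.35 g/oz = 756.0 g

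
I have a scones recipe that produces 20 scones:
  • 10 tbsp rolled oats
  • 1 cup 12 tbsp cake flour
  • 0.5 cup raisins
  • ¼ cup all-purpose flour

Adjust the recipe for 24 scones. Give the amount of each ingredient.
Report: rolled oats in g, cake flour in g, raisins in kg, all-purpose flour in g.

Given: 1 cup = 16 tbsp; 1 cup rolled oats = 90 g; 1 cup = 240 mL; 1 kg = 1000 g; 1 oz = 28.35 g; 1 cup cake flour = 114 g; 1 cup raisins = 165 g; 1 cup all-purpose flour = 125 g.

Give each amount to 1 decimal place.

rolled oats: 67.5 g; cake flour: 239.4 g; raisins: 0.1 kg; all-purpose flour: 37.5 g

Scaling factor: 24/20 = 6/5 = 1.2.
rolled oats: 10 tbsp × 6/5 ÷ 16 tbsp/cup × 90 g/cup = 67.5 g
cake flour: (1 cup + 12 tbsp = 1.75 cup) × 6/5 × 114 g/cup = 239.4 g
raisins: 0.5 cup × 6/5 × 165 g/cup ÷ 1000 g/kg ≈ 0.1 kg
all-purpose flour: 0.25 cup × 6/5 × 125 g/cup = 37.5 g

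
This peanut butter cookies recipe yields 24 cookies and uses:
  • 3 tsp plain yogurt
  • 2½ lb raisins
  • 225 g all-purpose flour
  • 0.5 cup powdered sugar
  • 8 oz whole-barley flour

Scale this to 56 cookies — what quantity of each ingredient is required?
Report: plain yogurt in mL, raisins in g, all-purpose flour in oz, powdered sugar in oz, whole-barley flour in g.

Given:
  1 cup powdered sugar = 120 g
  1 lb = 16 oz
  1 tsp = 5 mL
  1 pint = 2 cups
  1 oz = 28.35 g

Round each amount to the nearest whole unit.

Scaling factor: 56/24 = 7/3.
plain yogurt: 3 tsp × 7/3 × 5 mL/tsp = 35 mL
raisins: 2.5 lb × 7/3 × 16 oz/lb × 28.35 g/oz = 2646 g
all-purpose flour: 225 g × 7/3 ÷ 28.35 g/oz ≈ 19 oz
powdered sugar: 0.5 cup × 7/3 × 120 g/cup ÷ 28.35 g/oz ≈ 5 oz
whole-barley flour: 8 oz × 7/3 × 28.35 g/oz ≈ 529 g

plain yogurt: 35 mL; raisins: 2646 g; all-purpose flour: 19 oz; powdered sugar: 5 oz; whole-barley flour: 529 g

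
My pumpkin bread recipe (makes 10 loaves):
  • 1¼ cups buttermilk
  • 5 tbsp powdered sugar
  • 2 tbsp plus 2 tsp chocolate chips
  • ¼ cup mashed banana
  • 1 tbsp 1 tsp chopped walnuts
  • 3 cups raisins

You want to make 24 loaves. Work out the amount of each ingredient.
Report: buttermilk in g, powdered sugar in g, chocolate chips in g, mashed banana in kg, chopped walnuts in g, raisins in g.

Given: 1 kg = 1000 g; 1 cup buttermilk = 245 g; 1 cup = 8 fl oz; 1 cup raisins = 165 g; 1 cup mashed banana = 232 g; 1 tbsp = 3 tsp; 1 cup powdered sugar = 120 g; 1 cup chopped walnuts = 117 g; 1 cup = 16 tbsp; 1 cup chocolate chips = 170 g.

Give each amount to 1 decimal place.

Scaling factor: 24/10 = 12/5 = 2.4.
buttermilk: 1.25 cup × 12/5 × 245 g/cup = 735.0 g
powdered sugar: 5 tbsp × 12/5 ÷ 16 tbsp/cup × 120 g/cup = 90.0 g
chocolate chips: (2 tbsp + 2 tsp = 8/3 tbsp) × 12/5 ÷ 16 tbsp/cup × 170 g/cup = 68.0 g
mashed banana: 0.25 cup × 12/5 × 232 g/cup ÷ 1000 g/kg ≈ 0.1 kg
chopped walnuts: (1 tbsp + 1 tsp = 4/3 tbsp) × 12/5 ÷ 16 tbsp/cup × 117 g/cup = 23.4 g
raisins: 3 cup × 12/5 × 165 g/cup = 1188.0 g

buttermilk: 735.0 g; powdered sugar: 90.0 g; chocolate chips: 68.0 g; mashed banana: 0.1 kg; chopped walnuts: 23.4 g; raisins: 1188.0 g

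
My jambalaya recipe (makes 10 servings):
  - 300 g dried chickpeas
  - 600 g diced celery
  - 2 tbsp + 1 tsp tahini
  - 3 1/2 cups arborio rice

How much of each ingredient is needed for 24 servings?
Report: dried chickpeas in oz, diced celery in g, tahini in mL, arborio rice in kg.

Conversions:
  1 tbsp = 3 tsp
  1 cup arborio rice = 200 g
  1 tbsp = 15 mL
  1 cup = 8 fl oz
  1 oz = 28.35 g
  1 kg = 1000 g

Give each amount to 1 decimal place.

Scaling factor: 24/10 = 12/5 = 2.4.
dried chickpeas: 300 g × 12/5 ÷ 28.35 g/oz ≈ 25.4 oz
diced celery: 600 g × 12/5 = 1440.0 g
tahini: (2 tbsp + 1 tsp = 7/3 tbsp) × 12/5 × 15 mL/tbsp = 84.0 mL
arborio rice: 3.5 cup × 12/5 × 200 g/cup ÷ 1000 g/kg ≈ 1.7 kg

dried chickpeas: 25.4 oz; diced celery: 1440.0 g; tahini: 84.0 mL; arborio rice: 1.7 kg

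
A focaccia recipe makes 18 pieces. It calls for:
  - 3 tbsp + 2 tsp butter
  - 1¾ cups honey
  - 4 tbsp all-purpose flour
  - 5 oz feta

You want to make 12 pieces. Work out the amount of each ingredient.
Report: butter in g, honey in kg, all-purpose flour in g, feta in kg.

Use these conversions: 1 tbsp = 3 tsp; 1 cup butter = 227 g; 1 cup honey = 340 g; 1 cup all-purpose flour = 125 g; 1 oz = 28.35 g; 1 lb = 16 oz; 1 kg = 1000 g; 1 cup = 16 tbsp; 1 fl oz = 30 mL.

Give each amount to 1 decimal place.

Scaling factor: 12/18 = 2/3.
butter: (3 tbsp + 2 tsp = 11/3 tbsp) × 2/3 ÷ 16 tbsp/cup × 227 g/cup ≈ 34.7 g
honey: 1.75 cup × 2/3 × 340 g/cup ÷ 1000 g/kg ≈ 0.4 kg
all-purpose flour: 4 tbsp × 2/3 ÷ 16 tbsp/cup × 125 g/cup ≈ 20.8 g
feta: 5 oz × 2/3 × 28.35 g/oz ÷ 1000 g/kg ≈ 0.1 kg

butter: 34.7 g; honey: 0.4 kg; all-purpose flour: 20.8 g; feta: 0.1 kg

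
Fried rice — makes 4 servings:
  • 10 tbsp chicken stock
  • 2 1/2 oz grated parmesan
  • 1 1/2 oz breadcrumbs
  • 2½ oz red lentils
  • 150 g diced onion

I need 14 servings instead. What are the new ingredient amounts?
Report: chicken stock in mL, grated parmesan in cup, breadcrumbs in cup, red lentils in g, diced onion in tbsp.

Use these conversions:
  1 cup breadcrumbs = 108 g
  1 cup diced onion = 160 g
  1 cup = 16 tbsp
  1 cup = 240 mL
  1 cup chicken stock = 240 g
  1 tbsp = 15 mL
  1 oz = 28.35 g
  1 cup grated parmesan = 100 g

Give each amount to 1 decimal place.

Scaling factor: 14/4 = 7/2 = 3.5.
chicken stock: 10 tbsp × 7/2 × 15 mL/tbsp = 525.0 mL
grated parmesan: 2.5 oz × 7/2 × 28.35 g/oz ÷ 100 g/cup ≈ 2.5 cup
breadcrumbs: 1.5 oz × 7/2 × 28.35 g/oz ÷ 108 g/cup ≈ 1.4 cup
red lentils: 2.5 oz × 7/2 × 28.35 g/oz ≈ 248.1 g
diced onion: 150 g × 7/2 ÷ 160 g/cup × 16 tbsp/cup = 52.5 tbsp

chicken stock: 525.0 mL; grated parmesan: 2.5 cup; breadcrumbs: 1.4 cup; red lentils: 248.1 g; diced onion: 52.5 tbsp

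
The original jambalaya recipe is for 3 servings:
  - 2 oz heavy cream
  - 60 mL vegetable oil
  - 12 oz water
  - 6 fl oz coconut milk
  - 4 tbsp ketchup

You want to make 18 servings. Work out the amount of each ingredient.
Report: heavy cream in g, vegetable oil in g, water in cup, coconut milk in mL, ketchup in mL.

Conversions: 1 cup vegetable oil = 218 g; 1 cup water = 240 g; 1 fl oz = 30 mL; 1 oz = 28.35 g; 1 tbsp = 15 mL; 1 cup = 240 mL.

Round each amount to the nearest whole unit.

heavy cream: 340 g; vegetable oil: 327 g; water: 9 cup; coconut milk: 1080 mL; ketchup: 360 mL

Scaling factor: 18/3 = 6.
heavy cream: 2 oz × 6 × 28.35 g/oz ≈ 340 g
vegetable oil: 60 mL × 6 ÷ 240 mL/cup × 218 g/cup = 327 g
water: 12 oz × 6 × 28.35 g/oz ÷ 240 g/cup ≈ 9 cup
coconut milk: 6 fl oz × 6 × 30 mL/fl oz = 1080 mL
ketchup: 4 tbsp × 6 × 15 mL/tbsp = 360 mL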